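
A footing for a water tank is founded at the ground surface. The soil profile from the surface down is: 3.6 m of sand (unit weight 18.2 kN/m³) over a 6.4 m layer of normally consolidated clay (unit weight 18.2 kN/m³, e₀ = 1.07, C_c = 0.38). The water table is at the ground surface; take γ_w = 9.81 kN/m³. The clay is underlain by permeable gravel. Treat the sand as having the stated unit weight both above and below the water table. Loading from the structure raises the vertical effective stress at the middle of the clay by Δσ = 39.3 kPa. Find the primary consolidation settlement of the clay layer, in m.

Mid-depth of clay below the ground surface: z = 3.6 + 6.4/2 = 6.8 m.
Total vertical stress at mid-clay: σ_v = 18.2×3.6 + 18.2×3.2 = 123.76 kPa.
Pore pressure: u = 9.81×(6.8 − 0) = 66.708 kPa.
Initial effective stress: σ'_0 = σ_v − u = 123.76 − 66.708 = 57.052 kPa.
Final effective stress: σ'_f = σ'_0 + Δσ = 57.052 + 39.3 = 96.352 kPa.
Normally consolidated clay, so the full stress increment lies on the virgin compression line:
S_c = C_c·H/(1+e₀)·log₁₀(σ'_f/σ'_0) = 0.38×6.4/(1+1.07)×log₁₀(96.352/57.052)
    = 1.1749 × 0.22759 = 0.2674 m

S_c ≈ 0.267 m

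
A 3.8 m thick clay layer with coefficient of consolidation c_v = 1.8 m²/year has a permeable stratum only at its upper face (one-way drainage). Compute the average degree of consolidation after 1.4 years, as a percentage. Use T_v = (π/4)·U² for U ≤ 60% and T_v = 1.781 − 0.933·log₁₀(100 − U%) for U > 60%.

U ≈ 47.1 %

Drainage path length: H_d = H = 3.8 m (single drainage).
T_v = c_v·t/H_d² = 1.8×1.4/3.8² = 0.17452.
T_v = 0.17452 corresponds to the U ≤ 60% branch:
U = √(4T_v/π) = 0.4714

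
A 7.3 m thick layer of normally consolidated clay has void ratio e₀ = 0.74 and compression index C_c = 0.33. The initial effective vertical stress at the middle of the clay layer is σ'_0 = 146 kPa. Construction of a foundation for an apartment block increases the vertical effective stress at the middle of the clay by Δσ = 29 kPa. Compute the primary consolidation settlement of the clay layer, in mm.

S_c ≈ 109 mm

Final effective stress: σ'_f = σ'_0 + Δσ = 146 + 29 = 175 kPa.
Normally consolidated clay, so the full stress increment lies on the virgin compression line:
S_c = C_c·H/(1+e₀)·log₁₀(σ'_f/σ'_0) = 0.33×7.3/(1+0.74)×log₁₀(175/146)
    = 1.3845 × 0.078685 = 0.1089 m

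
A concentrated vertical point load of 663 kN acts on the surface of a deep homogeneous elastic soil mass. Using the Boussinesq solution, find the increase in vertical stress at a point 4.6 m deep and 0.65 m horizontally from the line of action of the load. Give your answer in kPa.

Δσ_z ≈ 14.2 kPa

Boussinesq vertical stress below a point load on an elastic half-space:
Δσ_z = 3P/(2πz²) · [1 + (r/z)²]^(−5/2)
r/z = 0.65/4.6 = 0.1413; [1+(r/z)²]^(−5/2) = 0.95178.
Δσ_z = 3×663/(2π×4.6²) × 0.95178 = 14.96 × 0.95178 = 14.24 kPa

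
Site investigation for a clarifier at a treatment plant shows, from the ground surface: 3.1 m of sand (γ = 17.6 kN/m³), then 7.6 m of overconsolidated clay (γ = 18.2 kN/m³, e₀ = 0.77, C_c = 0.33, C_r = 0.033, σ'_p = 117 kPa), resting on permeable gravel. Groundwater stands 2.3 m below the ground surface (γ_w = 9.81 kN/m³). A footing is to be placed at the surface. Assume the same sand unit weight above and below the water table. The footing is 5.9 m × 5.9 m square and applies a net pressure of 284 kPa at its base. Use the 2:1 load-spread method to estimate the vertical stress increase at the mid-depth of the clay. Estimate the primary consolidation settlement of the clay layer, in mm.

S_c ≈ 130 mm

Mid-depth of clay below the ground surface: z = 3.1 + 7.6/2 = 6.9 m.
Total vertical stress at mid-clay: σ_v = 17.6×3.1 + 18.2×3.8 = 123.72 kPa.
Pore pressure: u = 9.81×(6.9 − 2.3) = 45.126 kPa.
Initial effective stress: σ'_0 = σ_v − u = 123.72 − 45.126 = 78.594 kPa.
Stress increase at mid-clay by the 2:1 spreading method:
Δσ = qBL/((B+z)(L+z)) = 284×5.9×5.9/((5.9+6.9)(5.9+6.9)) = 60.34 kPa
Final effective stress: σ'_f = 78.594 + 60.34 = 138.93 kPa.
σ'_f = 138.93 > σ'_p = 117 kPa, so the stress path crosses the preconsolidation pressure — recompression up to σ'_p, then virgin compression beyond:
S_c = H/(1+e₀)·[C_r·log₁₀(σ'_p/σ'_0) + C_c·log₁₀(σ'_f/σ'_p)]
    = 7.6/1.77 × [0.033×log₁₀(117/78.594) + 0.33×log₁₀(138.93/117)]
    = 4.2938 × [0.0057023 + 0.024621] = 0.1302 m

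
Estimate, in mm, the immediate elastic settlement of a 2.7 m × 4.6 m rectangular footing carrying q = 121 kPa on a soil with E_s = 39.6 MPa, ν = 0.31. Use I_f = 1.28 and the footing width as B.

Immediate (elastic) settlement: S_e = q·B·(1−ν²)/E_s · I_f.
E_s = 39.6 MPa = 39600 kPa.
S_e = 121 × 2.7 × (1 − 0.31²) / 39600 × 1.28
    = 121 × 2.7 × 0.9039 / 39600 × 1.28
    = 0.009545 m = 9.545 mm

S_e ≈ 9.55 mm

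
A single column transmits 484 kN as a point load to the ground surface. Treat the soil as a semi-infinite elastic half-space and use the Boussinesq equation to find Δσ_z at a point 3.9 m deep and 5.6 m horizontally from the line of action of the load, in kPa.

Δσ_z ≈ 0.926 kPa

Boussinesq vertical stress below a point load on an elastic half-space:
Δσ_z = 3P/(2πz²) · [1 + (r/z)²]^(−5/2)
r/z = 5.6/3.9 = 1.4359; [1+(r/z)²]^(−5/2) = 0.060962.
Δσ_z = 3×484/(2π×3.9²) × 0.060962 = 15.193 × 0.060962 = 0.9262 kPa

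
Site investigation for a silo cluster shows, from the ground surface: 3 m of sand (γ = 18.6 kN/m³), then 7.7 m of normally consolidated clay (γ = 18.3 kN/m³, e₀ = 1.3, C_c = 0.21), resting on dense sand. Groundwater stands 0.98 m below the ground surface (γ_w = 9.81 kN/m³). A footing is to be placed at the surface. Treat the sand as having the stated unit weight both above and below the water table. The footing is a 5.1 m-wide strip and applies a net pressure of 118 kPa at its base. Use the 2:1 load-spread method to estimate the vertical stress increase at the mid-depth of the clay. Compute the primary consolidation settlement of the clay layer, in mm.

S_c ≈ 168 mm

Mid-depth of clay below the ground surface: z = 3 + 7.7/2 = 6.85 m.
Total vertical stress at mid-clay: σ_v = 18.6×3 + 18.3×3.85 = 126.25 kPa.
Pore pressure: u = 9.81×(6.85 − 0.98) = 57.585 kPa.
Initial effective stress: σ'_0 = σ_v − u = 126.25 − 57.585 = 68.665 kPa.
Stress increase at mid-clay by the 2:1 spreading method:
Δσ = qB/(B+z) = 118×5.1/(5.1+6.85) = 50.36 kPa
Final effective stress: σ'_f = σ'_0 + Δσ = 68.665 + 50.36 = 119.03 kPa.
Normally consolidated clay, so the full stress increment lies on the virgin compression line:
S_c = C_c·H/(1+e₀)·log₁₀(σ'_f/σ'_0) = 0.21×7.7/(1+1.3)×log₁₀(119.03/68.665)
    = 0.70304 × 0.23892 = 0.168 m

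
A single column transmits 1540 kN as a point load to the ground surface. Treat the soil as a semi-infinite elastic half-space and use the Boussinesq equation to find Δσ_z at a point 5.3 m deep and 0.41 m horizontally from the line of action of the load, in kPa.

Boussinesq vertical stress below a point load on an elastic half-space:
Δσ_z = 3P/(2πz²) · [1 + (r/z)²]^(−5/2)
r/z = 0.41/5.3 = 0.077358; [1+(r/z)²]^(−5/2) = 0.98519.
Δσ_z = 3×1540/(2π×5.3²) × 0.98519 = 26.176 × 0.98519 = 25.79 kPa

Δσ_z ≈ 25.8 kPa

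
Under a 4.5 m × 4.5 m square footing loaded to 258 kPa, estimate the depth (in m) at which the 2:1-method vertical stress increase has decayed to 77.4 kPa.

z ≈ 3.72 m

2:1 spreading — at depth z the loaded area has grown by z in each plan dimension:
qB²/(B+z)² = Δσ_z ⇒ z = B(√(q/Δσ_z) − 1) = 4.5×(√(258/77.4) − 1) = 3.716 m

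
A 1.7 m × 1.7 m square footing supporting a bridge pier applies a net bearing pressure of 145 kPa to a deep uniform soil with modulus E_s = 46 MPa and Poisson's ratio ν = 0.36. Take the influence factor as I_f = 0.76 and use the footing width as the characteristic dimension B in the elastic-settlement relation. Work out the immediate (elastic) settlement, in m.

Immediate (elastic) settlement: S_e = q·B·(1−ν²)/E_s · I_f.
E_s = 46 MPa = 46000 kPa.
S_e = 145 × 1.7 × (1 − 0.36²) / 46000 × 0.76
    = 145 × 1.7 × 0.8704 / 46000 × 0.76
    = 0.003545 m

S_e ≈ 0.00354 m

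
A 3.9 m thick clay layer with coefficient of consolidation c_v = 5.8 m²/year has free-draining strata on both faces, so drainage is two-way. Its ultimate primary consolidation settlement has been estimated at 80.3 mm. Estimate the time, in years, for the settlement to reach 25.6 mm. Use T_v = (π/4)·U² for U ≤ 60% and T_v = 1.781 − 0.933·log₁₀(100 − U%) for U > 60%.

Drainage path length: H_d = H/2 = 1.95 m (double drainage).
U = S(t)/S_ult = 25.6/80.3 = 0.3188.
U ≤ 60%: T_v = (π/4)·U² = (π/4)×0.3188² = 0.079825.
t = T_v·H_d²/c_v = 0.079825×1.95²/5.8 = 0.05233 years.

t ≈ 0.0523 years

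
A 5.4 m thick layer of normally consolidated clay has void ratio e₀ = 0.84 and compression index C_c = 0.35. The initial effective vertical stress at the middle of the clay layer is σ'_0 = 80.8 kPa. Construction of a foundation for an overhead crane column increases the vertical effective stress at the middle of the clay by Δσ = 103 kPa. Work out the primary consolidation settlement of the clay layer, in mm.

S_c ≈ 367 mm

Final effective stress: σ'_f = σ'_0 + Δσ = 80.8 + 103 = 183.8 kPa.
Normally consolidated clay, so the full stress increment lies on the virgin compression line:
S_c = C_c·H/(1+e₀)·log₁₀(σ'_f/σ'_0) = 0.35×5.4/(1+0.84)×log₁₀(183.8/80.8)
    = 1.0272 × 0.35693 = 0.3666 m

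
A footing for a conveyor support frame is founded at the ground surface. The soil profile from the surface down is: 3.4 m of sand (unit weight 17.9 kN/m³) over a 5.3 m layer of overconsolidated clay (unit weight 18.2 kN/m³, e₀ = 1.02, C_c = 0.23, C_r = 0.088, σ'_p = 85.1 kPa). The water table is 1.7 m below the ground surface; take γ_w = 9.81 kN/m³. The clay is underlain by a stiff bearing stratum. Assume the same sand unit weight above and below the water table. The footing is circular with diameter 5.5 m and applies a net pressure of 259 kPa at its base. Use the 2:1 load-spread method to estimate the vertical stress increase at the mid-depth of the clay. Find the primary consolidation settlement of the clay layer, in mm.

Mid-depth of clay below the ground surface: z = 3.4 + 5.3/2 = 6.05 m.
Total vertical stress at mid-clay: σ_v = 17.9×3.4 + 18.2×2.65 = 109.09 kPa.
Pore pressure: u = 9.81×(6.05 − 1.7) = 42.673 kPa.
Initial effective stress: σ'_0 = σ_v − u = 109.09 − 42.673 = 66.417 kPa.
Stress increase at mid-clay by the 2:1 spreading method:
Δσ ≈ qD²/(D+z)² = 259×5.5²/(5.5+6.05)² = 58.73 kPa
Final effective stress: σ'_f = 66.417 + 58.73 = 125.15 kPa.
σ'_f = 125.15 > σ'_p = 85.1 kPa, so the stress path crosses the preconsolidation pressure — recompression up to σ'_p, then virgin compression beyond:
S_c = H/(1+e₀)·[C_r·log₁₀(σ'_p/σ'_0) + C_c·log₁₀(σ'_f/σ'_p)]
    = 5.3/2.02 × [0.088×log₁₀(85.1/66.417) + 0.23×log₁₀(125.15/85.1)]
    = 2.6238 × [0.0094732 + 0.038525] = 0.1259 m

S_c ≈ 126 mm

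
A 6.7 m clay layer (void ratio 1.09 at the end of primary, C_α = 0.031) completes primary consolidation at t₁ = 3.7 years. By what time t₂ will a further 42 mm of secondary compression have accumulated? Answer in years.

t₂ ≈ 9.79 years

S_s = C_α·H/(1+e_p)·log₁₀(t₂/t₁) ⇒ log₁₀(t₂/t₁) = S_s·(1+e_p)/(C_α·H).
log₁₀(t₂/t₁) = 0.042 × (1+1.09) / (0.031×6.7) = 0.4226
t₂ = t₁ × 10^0.4226 = 3.7 × 2.646 = 9.791 years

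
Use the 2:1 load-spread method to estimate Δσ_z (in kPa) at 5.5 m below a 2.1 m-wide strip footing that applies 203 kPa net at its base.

By the 2:1 method the load spreads at 1 horizontal : 2 vertical, so at depth z the loaded area has grown by z in each plan dimension:
Δσ = qB/(B+z) = 203×2.1/(2.1+5.5) = 56.092 kPa

Δσ_z ≈ 56.1 kPa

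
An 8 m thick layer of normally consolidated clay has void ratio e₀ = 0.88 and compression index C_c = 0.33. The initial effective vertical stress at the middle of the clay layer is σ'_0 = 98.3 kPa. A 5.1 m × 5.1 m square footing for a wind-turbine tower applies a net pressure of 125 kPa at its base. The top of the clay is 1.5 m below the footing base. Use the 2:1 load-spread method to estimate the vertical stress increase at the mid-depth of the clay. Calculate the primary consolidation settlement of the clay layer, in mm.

S_c ≈ 157 mm

Mid-depth of clay below the footing base: z = 1.5 + 8/2 = 5.5 m.
Stress increase at mid-clay by the 2:1 spreading method:
Δσ = qBL/((B+z)(L+z)) = 125×5.1×5.1/((5.1+5.5)(5.1+5.5)) = 28.936 kPa
Final effective stress: σ'_f = σ'_0 + Δσ = 98.3 + 28.936 = 127.24 kPa.
Normally consolidated clay, so the full stress increment lies on the virgin compression line:
S_c = C_c·H/(1+e₀)·log₁₀(σ'_f/σ'_0) = 0.33×8/(1+0.88)×log₁₀(127.24/98.3)
    = 1.4043 × 0.11207 = 0.1574 m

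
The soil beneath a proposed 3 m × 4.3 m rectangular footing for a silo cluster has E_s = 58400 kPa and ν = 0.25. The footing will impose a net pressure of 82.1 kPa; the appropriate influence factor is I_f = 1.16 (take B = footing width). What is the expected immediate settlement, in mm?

S_e ≈ 4.59 mm

Immediate (elastic) settlement: S_e = q·B·(1−ν²)/E_s · I_f.
S_e = 82.1 × 3 × (1 − 0.25²) / 58400 × 1.16
    = 82.1 × 3 × 0.9375 / 58400 × 1.16
    = 0.004586 m = 4.586 mm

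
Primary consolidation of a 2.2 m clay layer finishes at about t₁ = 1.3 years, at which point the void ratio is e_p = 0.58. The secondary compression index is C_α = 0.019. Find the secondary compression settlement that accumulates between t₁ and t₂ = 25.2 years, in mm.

S_s ≈ 34.1 mm

Secondary compression: S_s = C_α·H/(1+e_p)·log₁₀(t₂/t₁)
S_s = 0.019×2.2/(1+0.58)×log₁₀(25.2/1.3)
    = 0.02646 × 1.287 = 0.03406 m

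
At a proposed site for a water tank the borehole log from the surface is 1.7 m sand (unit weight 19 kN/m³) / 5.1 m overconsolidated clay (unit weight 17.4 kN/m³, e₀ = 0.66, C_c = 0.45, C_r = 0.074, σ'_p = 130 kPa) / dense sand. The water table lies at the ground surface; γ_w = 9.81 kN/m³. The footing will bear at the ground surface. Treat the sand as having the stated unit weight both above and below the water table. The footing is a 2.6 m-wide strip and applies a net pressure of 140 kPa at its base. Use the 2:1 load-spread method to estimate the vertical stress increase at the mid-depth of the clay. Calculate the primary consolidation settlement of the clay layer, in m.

S_c ≈ 0.0912 m

Mid-depth of clay below the ground surface: z = 1.7 + 5.1/2 = 4.25 m.
Total vertical stress at mid-clay: σ_v = 19×1.7 + 17.4×2.55 = 76.67 kPa.
Pore pressure: u = 9.81×(4.25 − 0) = 41.693 kPa.
Initial effective stress: σ'_0 = σ_v − u = 76.67 − 41.693 = 34.977 kPa.
Stress increase at mid-clay by the 2:1 spreading method:
Δσ = qB/(B+z) = 140×2.6/(2.6+4.25) = 53.139 kPa
Final effective stress: σ'_f = 34.977 + 53.139 = 88.116 kPa.
σ'_f = 88.116 ≤ σ'_p = 130 kPa, so the clay remains overconsolidated and only the recompression index applies:
S_c = C_r·H/(1+e₀)·log₁₀(σ'_f/σ'_0) = 0.074×5.1/1.66×log₁₀(88.116/34.977)
    = 0.22735 × 0.40127 = 0.09123 m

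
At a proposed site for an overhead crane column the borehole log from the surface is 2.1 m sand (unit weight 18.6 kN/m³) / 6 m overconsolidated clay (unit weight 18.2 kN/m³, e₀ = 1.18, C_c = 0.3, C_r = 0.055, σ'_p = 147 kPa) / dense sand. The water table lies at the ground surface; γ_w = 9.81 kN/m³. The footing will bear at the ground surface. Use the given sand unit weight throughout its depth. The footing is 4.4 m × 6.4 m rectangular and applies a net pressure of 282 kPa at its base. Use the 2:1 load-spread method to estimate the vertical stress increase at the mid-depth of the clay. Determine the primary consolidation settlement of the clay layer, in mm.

S_c ≈ 64.5 mm

Mid-depth of clay below the ground surface: z = 2.1 + 6/2 = 5.1 m.
Total vertical stress at mid-clay: σ_v = 18.6×2.1 + 18.2×3 = 93.66 kPa.
Pore pressure: u = 9.81×(5.1 − 0) = 50.031 kPa.
Initial effective stress: σ'_0 = σ_v − u = 93.66 − 50.031 = 43.629 kPa.
Stress increase at mid-clay by the 2:1 spreading method:
Δσ = qBL/((B+z)(L+z)) = 282×4.4×6.4/((4.4+5.1)(6.4+5.1)) = 72.688 kPa
Final effective stress: σ'_f = 43.629 + 72.688 = 116.32 kPa.
σ'_f = 116.32 ≤ σ'_p = 147 kPa, so the clay remains overconsolidated and only the recompression index applies:
S_c = C_r·H/(1+e₀)·log₁₀(σ'_f/σ'_0) = 0.055×6/2.18×log₁₀(116.32/43.629)
    = 0.15138 × 0.42588 = 0.06447 m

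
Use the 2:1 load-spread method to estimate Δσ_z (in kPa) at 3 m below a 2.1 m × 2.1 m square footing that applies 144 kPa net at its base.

Δσ_z ≈ 24.4 kPa

By the 2:1 method the load spreads at 1 horizontal : 2 vertical, so at depth z the loaded area has grown by z in each plan dimension:
Δσ = qBL/((B+z)(L+z)) = 144×2.1×2.1/((2.1+3)(2.1+3)) = 24.415 kPa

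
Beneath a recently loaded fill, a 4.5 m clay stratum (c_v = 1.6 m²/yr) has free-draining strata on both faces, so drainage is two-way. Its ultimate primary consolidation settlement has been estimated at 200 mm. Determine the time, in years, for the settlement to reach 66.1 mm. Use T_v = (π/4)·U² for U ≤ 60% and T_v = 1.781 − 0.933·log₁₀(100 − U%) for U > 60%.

t ≈ 0.271 years

Drainage path length: H_d = H/2 = 2.25 m (double drainage).
U = S(t)/S_ult = 66.1/200 = 0.3305.
U ≤ 60%: T_v = (π/4)·U² = (π/4)×0.3305² = 0.085789.
t = T_v·H_d²/c_v = 0.085789×2.25²/1.6 = 0.2714 years.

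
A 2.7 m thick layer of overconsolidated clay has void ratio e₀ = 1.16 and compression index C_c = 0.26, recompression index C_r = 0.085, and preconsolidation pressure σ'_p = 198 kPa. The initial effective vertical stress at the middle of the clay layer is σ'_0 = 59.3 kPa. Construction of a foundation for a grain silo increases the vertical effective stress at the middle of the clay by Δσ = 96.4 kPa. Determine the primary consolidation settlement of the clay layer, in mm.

S_c ≈ 44.5 mm

Final effective stress: σ'_f = 59.3 + 96.4 = 155.7 kPa.
σ'_f = 155.7 ≤ σ'_p = 198 kPa, so the clay remains overconsolidated and only the recompression index applies:
S_c = C_r·H/(1+e₀)·log₁₀(σ'_f/σ'_0) = 0.085×2.7/2.16×log₁₀(155.7/59.3)
    = 0.10625 × 0.41923 = 0.04454 m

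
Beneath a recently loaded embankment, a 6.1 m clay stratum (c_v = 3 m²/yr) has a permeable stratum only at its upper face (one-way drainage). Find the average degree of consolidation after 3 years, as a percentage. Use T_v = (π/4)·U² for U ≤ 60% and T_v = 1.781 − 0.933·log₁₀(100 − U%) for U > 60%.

Drainage path length: H_d = H = 6.1 m (single drainage).
T_v = c_v·t/H_d² = 3×3/6.1² = 0.24187.
T_v = 0.24187 corresponds to the U ≤ 60% branch:
U = √(4T_v/π) = 0.5549

U ≈ 55.5 %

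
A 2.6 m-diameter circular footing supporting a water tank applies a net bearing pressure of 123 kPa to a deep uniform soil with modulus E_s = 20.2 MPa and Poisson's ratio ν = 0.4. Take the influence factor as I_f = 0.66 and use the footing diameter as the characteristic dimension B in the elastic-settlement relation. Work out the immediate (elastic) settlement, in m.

S_e ≈ 0.00878 m

Immediate (elastic) settlement: S_e = q·B·(1−ν²)/E_s · I_f.
E_s = 20.2 MPa = 20200 kPa.
S_e = 123 × 2.6 × (1 − 0.4²) / 20200 × 0.66
    = 123 × 2.6 × 0.84 / 20200 × 0.66
    = 0.008777 m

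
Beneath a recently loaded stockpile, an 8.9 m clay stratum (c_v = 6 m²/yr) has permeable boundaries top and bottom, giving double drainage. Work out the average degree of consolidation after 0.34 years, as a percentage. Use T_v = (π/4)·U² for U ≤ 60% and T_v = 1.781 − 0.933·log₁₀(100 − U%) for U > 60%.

U ≈ 36.2 %

Drainage path length: H_d = H/2 = 4.45 m (double drainage).
T_v = c_v·t/H_d² = 6×0.34/4.45² = 0.10302.
T_v = 0.10302 corresponds to the U ≤ 60% branch:
U = √(4T_v/π) = 0.3622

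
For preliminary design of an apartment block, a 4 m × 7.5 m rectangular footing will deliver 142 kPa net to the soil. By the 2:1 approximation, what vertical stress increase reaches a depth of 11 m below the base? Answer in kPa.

By the 2:1 method the load spreads at 1 horizontal : 2 vertical, so at depth z the loaded area has grown by z in each plan dimension:
Δσ = qBL/((B+z)(L+z)) = 142×4×7.5/((4+11)(7.5+11)) = 15.351 kPa

Δσ_z ≈ 15.4 kPa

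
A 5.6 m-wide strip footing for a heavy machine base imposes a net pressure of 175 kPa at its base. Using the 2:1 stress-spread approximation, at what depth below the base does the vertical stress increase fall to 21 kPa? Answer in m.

2:1 spreading — at depth z the loaded area has grown by z in each plan dimension:
qB/(B+z) = Δσ_z ⇒ z = qB/Δσ_z − B = 175×5.6/21 − 5.6 = 41.07 m

z ≈ 41.1 m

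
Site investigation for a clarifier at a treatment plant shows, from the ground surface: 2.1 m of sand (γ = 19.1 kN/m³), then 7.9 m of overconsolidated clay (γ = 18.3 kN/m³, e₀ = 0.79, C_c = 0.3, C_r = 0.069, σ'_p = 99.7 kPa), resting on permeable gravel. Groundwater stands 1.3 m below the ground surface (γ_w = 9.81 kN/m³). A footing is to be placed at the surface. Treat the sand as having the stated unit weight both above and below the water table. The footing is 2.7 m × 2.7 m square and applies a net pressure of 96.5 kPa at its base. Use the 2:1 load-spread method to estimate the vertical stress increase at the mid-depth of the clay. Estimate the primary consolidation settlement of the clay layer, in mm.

Mid-depth of clay below the ground surface: z = 2.1 + 7.9/2 = 6.05 m.
Total vertical stress at mid-clay: σ_v = 19.1×2.1 + 18.3×3.95 = 112.4 kPa.
Pore pressure: u = 9.81×(6.05 − 1.3) = 46.598 kPa.
Initial effective stress: σ'_0 = σ_v − u = 112.4 − 46.598 = 65.802 kPa.
Stress increase at mid-clay by the 2:1 spreading method:
Δσ = qBL/((B+z)(L+z)) = 96.5×2.7×2.7/((2.7+6.05)(2.7+6.05)) = 9.1884 kPa
Final effective stress: σ'_f = 65.802 + 9.1884 = 74.99 kPa.
σ'_f = 74.99 ≤ σ'_p = 99.7 kPa, so the clay remains overconsolidated and only the recompression index applies:
S_c = C_r·H/(1+e₀)·log₁₀(σ'_f/σ'_0) = 0.069×7.9/1.79×log₁₀(74.99/65.802)
    = 0.30452 × 0.056764 = 0.01729 m

S_c ≈ 17.3 mm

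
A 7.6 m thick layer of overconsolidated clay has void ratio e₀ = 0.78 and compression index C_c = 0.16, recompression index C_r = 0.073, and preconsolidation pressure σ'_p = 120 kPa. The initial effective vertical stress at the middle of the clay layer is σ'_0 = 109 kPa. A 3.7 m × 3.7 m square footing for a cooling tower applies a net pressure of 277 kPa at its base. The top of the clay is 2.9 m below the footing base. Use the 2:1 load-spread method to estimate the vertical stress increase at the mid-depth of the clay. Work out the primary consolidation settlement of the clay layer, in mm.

S_c ≈ 67.2 mm

Mid-depth of clay below the footing base: z = 2.9 + 7.6/2 = 6.7 m.
Stress increase at mid-clay by the 2:1 spreading method:
Δσ = qBL/((B+z)(L+z)) = 277×3.7×3.7/((3.7+6.7)(3.7+6.7)) = 35.06 kPa
Final effective stress: σ'_f = 109 + 35.06 = 144.06 kPa.
σ'_f = 144.06 > σ'_p = 120 kPa, so the stress path crosses the preconsolidation pressure — recompression up to σ'_p, then virgin compression beyond:
S_c = H/(1+e₀)·[C_r·log₁₀(σ'_p/σ'_0) + C_c·log₁₀(σ'_f/σ'_p)]
    = 7.6/1.78 × [0.073×log₁₀(120/109) + 0.16×log₁₀(144.06/120)]
    = 4.2697 × [0.0030481 + 0.012698] = 0.06723 m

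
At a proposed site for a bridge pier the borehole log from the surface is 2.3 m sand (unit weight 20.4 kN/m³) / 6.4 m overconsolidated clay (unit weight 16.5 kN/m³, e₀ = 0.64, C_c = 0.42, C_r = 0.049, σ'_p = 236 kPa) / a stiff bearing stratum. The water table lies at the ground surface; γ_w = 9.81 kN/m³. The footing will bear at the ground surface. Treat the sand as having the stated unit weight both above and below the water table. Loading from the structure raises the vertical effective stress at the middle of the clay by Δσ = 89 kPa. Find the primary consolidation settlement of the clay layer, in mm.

S_c ≈ 89.7 mm

Mid-depth of clay below the ground surface: z = 2.3 + 6.4/2 = 5.5 m.
Total vertical stress at mid-clay: σ_v = 20.4×2.3 + 16.5×3.2 = 99.72 kPa.
Pore pressure: u = 9.81×(5.5 − 0) = 53.955 kPa.
Initial effective stress: σ'_0 = σ_v − u = 99.72 − 53.955 = 45.765 kPa.
Final effective stress: σ'_f = 45.765 + 89 = 134.76 kPa.
σ'_f = 134.76 ≤ σ'_p = 236 kPa, so the clay remains overconsolidated and only the recompression index applies:
S_c = C_r·H/(1+e₀)·log₁₀(σ'_f/σ'_0) = 0.049×6.4/1.64×log₁₀(134.76/45.765)
    = 0.19122 × 0.46903 = 0.08969 m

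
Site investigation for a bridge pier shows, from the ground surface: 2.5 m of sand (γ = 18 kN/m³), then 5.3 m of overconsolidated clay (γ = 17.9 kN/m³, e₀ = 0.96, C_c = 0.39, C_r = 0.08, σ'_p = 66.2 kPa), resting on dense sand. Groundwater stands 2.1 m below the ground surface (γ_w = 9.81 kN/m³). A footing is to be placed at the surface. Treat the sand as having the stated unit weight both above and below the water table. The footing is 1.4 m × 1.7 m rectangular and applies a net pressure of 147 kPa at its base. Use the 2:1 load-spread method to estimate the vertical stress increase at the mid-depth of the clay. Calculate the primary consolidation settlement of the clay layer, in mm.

Mid-depth of clay below the ground surface: z = 2.5 + 5.3/2 = 5.15 m.
Total vertical stress at mid-clay: σ_v = 18×2.5 + 17.9×2.65 = 92.435 kPa.
Pore pressure: u = 9.81×(5.15 − 2.1) = 29.921 kPa.
Initial effective stress: σ'_0 = σ_v − u = 92.435 − 29.921 = 62.514 kPa.
Stress increase at mid-clay by the 2:1 spreading method:
Δσ = qBL/((B+z)(L+z)) = 147×1.4×1.7/((1.4+5.15)(1.7+5.15)) = 7.7976 kPa
Final effective stress: σ'_f = 62.514 + 7.7976 = 70.312 kPa.
σ'_f = 70.312 > σ'_p = 66.2 kPa, so the stress path crosses the preconsolidation pressure — recompression up to σ'_p, then virgin compression beyond:
S_c = H/(1+e₀)·[C_r·log₁₀(σ'_p/σ'_0) + C_c·log₁₀(σ'_f/σ'_p)]
    = 5.3/1.96 × [0.08×log₁₀(66.2/62.514) + 0.39×log₁₀(70.312/66.2)]
    = 2.7041 × [0.0019905 + 0.010207] = 0.03298 m

S_c ≈ 33 mm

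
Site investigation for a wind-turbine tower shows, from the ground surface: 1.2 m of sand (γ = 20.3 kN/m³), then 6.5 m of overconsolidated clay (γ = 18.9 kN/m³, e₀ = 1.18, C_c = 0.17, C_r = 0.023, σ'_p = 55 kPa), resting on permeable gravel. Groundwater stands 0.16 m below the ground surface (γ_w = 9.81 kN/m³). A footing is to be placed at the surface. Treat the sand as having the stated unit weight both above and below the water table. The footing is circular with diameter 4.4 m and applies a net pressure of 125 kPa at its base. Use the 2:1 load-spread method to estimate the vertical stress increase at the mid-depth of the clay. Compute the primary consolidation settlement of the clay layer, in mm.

Mid-depth of clay below the ground surface: z = 1.2 + 6.5/2 = 4.45 m.
Total vertical stress at mid-clay: σ_v = 20.3×1.2 + 18.9×3.25 = 85.785 kPa.
Pore pressure: u = 9.81×(4.45 − 0.16) = 42.085 kPa.
Initial effective stress: σ'_0 = σ_v − u = 85.785 − 42.085 = 43.7 kPa.
Stress increase at mid-clay by the 2:1 spreading method:
Δσ ≈ qD²/(D+z)² = 125×4.4²/(4.4+4.45)² = 30.898 kPa
Final effective stress: σ'_f = 43.7 + 30.898 = 74.598 kPa.
σ'_f = 74.598 > σ'_p = 55 kPa, so the stress path crosses the preconsolidation pressure — recompression up to σ'_p, then virgin compression beyond:
S_c = H/(1+e₀)·[C_r·log₁₀(σ'_p/σ'_0) + C_c·log₁₀(σ'_f/σ'_p)]
    = 6.5/2.18 × [0.023×log₁₀(55/43.7) + 0.17×log₁₀(74.598/55)]
    = 2.9817 × [0.0022973 + 0.022502] = 0.07394 m

S_c ≈ 73.9 mm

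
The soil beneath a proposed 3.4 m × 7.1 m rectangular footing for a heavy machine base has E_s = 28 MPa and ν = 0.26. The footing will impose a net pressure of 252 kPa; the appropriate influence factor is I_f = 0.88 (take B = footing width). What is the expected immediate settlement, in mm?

Immediate (elastic) settlement: S_e = q·B·(1−ν²)/E_s · I_f.
E_s = 28 MPa = 28000 kPa.
S_e = 252 × 3.4 × (1 − 0.26²) / 28000 × 0.88
    = 252 × 3.4 × 0.9324 / 28000 × 0.88
    = 0.02511 m = 25.11 mm

S_e ≈ 25.1 mm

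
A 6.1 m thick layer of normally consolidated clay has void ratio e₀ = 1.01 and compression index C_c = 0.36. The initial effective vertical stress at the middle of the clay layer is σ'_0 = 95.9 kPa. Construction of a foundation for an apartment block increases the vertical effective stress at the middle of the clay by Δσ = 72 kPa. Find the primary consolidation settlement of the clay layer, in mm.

Final effective stress: σ'_f = σ'_0 + Δσ = 95.9 + 72 = 167.9 kPa.
Normally consolidated clay, so the full stress increment lies on the virgin compression line:
S_c = C_c·H/(1+e₀)·log₁₀(σ'_f/σ'_0) = 0.36×6.1/(1+1.01)×log₁₀(167.9/95.9)
    = 1.0925 × 0.24323 = 0.2657 m

S_c ≈ 266 mm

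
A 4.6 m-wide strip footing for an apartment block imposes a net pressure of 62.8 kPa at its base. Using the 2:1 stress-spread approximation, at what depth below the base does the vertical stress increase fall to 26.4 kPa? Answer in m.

z ≈ 6.34 m

2:1 spreading — at depth z the loaded area has grown by z in each plan dimension:
qB/(B+z) = Δσ_z ⇒ z = qB/Δσ_z − B = 62.8×4.6/26.4 − 4.6 = 6.342 m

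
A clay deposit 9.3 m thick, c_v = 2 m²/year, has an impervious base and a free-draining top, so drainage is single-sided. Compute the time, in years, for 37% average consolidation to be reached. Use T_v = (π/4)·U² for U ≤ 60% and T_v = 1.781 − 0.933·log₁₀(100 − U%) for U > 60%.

Drainage path length: H_d = H = 9.3 m (single drainage).
U ≤ 60%: T_v = (π/4)·U² = (π/4)×0.37² = 0.10752.
t = T_v·H_d²/c_v = 0.10752×9.3²/2 = 4.65 years.

t ≈ 4.65 years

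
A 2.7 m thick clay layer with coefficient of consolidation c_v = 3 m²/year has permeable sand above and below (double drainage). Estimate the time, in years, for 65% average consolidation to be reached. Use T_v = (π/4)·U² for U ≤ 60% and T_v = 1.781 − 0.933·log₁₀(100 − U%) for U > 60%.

t ≈ 0.207 years

Drainage path length: H_d = H/2 = 1.35 m (double drainage).
U > 60%: T_v = 1.781 − 0.933·log₁₀(100 − 65) = 0.34038.
t = T_v·H_d²/c_v = 0.34038×1.35²/3 = 0.2068 years.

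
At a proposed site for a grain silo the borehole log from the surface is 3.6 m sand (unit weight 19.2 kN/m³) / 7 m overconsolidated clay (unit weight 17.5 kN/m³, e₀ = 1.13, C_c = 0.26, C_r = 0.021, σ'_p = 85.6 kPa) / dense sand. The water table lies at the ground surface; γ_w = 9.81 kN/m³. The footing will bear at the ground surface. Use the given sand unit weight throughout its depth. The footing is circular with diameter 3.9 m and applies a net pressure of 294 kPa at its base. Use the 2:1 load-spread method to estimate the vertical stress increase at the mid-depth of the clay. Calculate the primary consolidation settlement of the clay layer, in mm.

S_c ≈ 59.3 mm

Mid-depth of clay below the ground surface: z = 3.6 + 7/2 = 7.1 m.
Total vertical stress at mid-clay: σ_v = 19.2×3.6 + 17.5×3.5 = 130.37 kPa.
Pore pressure: u = 9.81×(7.1 − 0) = 69.651 kPa.
Initial effective stress: σ'_0 = σ_v − u = 130.37 − 69.651 = 60.719 kPa.
Stress increase at mid-clay by the 2:1 spreading method:
Δσ ≈ qD²/(D+z)² = 294×3.9²/(3.9+7.1)² = 36.957 kPa
Final effective stress: σ'_f = 60.719 + 36.957 = 97.676 kPa.
σ'_f = 97.676 > σ'_p = 85.6 kPa, so the stress path crosses the preconsolidation pressure — recompression up to σ'_p, then virgin compression beyond:
S_c = H/(1+e₀)·[C_r·log₁₀(σ'_p/σ'_0) + C_c·log₁₀(σ'_f/σ'_p)]
    = 7/2.13 × [0.021×log₁₀(85.6/60.719) + 0.26×log₁₀(97.676/85.6)]
    = 3.2864 × [0.0031321 + 0.014902] = 0.05927 m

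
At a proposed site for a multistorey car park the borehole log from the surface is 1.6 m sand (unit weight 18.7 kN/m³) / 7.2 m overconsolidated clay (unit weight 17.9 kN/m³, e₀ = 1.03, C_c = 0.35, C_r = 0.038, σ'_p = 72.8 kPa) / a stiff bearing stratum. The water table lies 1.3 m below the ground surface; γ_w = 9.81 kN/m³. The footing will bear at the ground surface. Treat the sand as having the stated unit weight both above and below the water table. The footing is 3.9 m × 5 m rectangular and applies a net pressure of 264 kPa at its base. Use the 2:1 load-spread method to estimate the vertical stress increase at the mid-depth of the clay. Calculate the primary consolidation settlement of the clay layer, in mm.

S_c ≈ 245 mm

Mid-depth of clay below the ground surface: z = 1.6 + 7.2/2 = 5.2 m.
Total vertical stress at mid-clay: σ_v = 18.7×1.6 + 17.9×3.6 = 94.36 kPa.
Pore pressure: u = 9.81×(5.2 − 1.3) = 38.259 kPa.
Initial effective stress: σ'_0 = σ_v − u = 94.36 − 38.259 = 56.101 kPa.
Stress increase at mid-clay by the 2:1 spreading method:
Δσ = qBL/((B+z)(L+z)) = 264×3.9×5/((3.9+5.2)(5+5.2)) = 55.462 kPa
Final effective stress: σ'_f = 56.101 + 55.462 = 111.56 kPa.
σ'_f = 111.56 > σ'_p = 72.8 kPa, so the stress path crosses the preconsolidation pressure — recompression up to σ'_p, then virgin compression beyond:
S_c = H/(1+e₀)·[C_r·log₁₀(σ'_p/σ'_0) + C_c·log₁₀(σ'_f/σ'_p)]
    = 7.2/2.03 × [0.038×log₁₀(72.8/56.101) + 0.35×log₁₀(111.56/72.8)]
    = 3.5468 × [0.0043001 + 0.064882] = 0.2454 m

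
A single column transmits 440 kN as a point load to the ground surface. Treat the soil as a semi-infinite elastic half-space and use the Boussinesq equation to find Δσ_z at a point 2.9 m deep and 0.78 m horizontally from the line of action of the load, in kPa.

Δσ_z ≈ 21 kPa

Boussinesq vertical stress below a point load on an elastic half-space:
Δσ_z = 3P/(2πz²) · [1 + (r/z)²]^(−5/2)
r/z = 0.78/2.9 = 0.26897; [1+(r/z)²]^(−5/2) = 0.83978.
Δσ_z = 3×440/(2π×2.9²) × 0.83978 = 24.98 × 0.83978 = 20.98 kPa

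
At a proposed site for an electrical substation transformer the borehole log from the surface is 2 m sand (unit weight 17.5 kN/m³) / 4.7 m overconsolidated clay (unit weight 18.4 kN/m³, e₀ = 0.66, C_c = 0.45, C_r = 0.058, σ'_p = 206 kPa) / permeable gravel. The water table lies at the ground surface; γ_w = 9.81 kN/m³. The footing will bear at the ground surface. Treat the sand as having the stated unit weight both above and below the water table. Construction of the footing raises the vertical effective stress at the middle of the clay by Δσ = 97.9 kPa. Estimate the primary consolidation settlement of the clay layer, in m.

S_c ≈ 0.0943 m

Mid-depth of clay below the ground surface: z = 2 + 4.7/2 = 4.35 m.
Total vertical stress at mid-clay: σ_v = 17.5×2 + 18.4×2.35 = 78.24 kPa.
Pore pressure: u = 9.81×(4.35 − 0) = 42.673 kPa.
Initial effective stress: σ'_0 = σ_v − u = 78.24 − 42.673 = 35.567 kPa.
Final effective stress: σ'_f = 35.567 + 97.9 = 133.47 kPa.
σ'_f = 133.47 ≤ σ'_p = 206 kPa, so the clay remains overconsolidated and only the recompression index applies:
S_c = C_r·H/(1+e₀)·log₁₀(σ'_f/σ'_0) = 0.058×4.7/1.66×log₁₀(133.47/35.567)
    = 0.16422 × 0.57434 = 0.09432 m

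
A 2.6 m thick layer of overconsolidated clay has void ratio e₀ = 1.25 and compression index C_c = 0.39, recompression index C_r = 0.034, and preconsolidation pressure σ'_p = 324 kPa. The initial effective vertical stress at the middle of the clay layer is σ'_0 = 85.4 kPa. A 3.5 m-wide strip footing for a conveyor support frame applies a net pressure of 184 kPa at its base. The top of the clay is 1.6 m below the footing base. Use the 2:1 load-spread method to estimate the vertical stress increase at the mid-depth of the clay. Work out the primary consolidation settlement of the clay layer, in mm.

Mid-depth of clay below the footing base: z = 1.6 + 2.6/2 = 2.9 m.
Stress increase at mid-clay by the 2:1 spreading method:
Δσ = qB/(B+z) = 184×3.5/(3.5+2.9) = 100.62 kPa
Final effective stress: σ'_f = 85.4 + 100.62 = 186.02 kPa.
σ'_f = 186.02 ≤ σ'_p = 324 kPa, so the clay remains overconsolidated and only the recompression index applies:
S_c = C_r·H/(1+e₀)·log₁₀(σ'_f/σ'_0) = 0.034×2.6/2.25×log₁₀(186.02/85.4)
    = 0.03929 × 0.3381 = 0.01328 m

S_c ≈ 13.3 mm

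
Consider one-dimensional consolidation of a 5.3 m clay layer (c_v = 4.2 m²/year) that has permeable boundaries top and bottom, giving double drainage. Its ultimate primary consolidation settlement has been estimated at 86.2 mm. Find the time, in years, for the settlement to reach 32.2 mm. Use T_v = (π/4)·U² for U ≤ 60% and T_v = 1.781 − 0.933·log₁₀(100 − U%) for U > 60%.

t ≈ 0.183 years

Drainage path length: H_d = H/2 = 2.65 m (double drainage).
U = S(t)/S_ult = 32.2/86.2 = 0.3735.
U ≤ 60%: T_v = (π/4)·U² = (π/4)×0.37355² = 0.10959.
t = T_v·H_d²/c_v = 0.10959×2.65²/4.2 = 0.1832 years.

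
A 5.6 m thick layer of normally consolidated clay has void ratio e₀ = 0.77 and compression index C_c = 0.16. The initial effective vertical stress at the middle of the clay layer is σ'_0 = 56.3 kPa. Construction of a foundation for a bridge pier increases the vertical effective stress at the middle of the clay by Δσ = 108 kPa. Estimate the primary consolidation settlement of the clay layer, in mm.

Final effective stress: σ'_f = σ'_0 + Δσ = 56.3 + 108 = 164.3 kPa.
Normally consolidated clay, so the full stress increment lies on the virgin compression line:
S_c = C_c·H/(1+e₀)·log₁₀(σ'_f/σ'_0) = 0.16×5.6/(1+0.77)×log₁₀(164.3/56.3)
    = 0.50621 × 0.46513 = 0.2355 m

S_c ≈ 235 mm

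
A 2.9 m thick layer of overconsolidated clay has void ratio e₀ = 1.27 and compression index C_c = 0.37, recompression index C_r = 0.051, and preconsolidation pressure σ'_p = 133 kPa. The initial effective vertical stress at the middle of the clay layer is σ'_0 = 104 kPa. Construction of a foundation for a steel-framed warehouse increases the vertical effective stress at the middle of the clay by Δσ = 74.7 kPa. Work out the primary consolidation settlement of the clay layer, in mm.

Final effective stress: σ'_f = 104 + 74.7 = 178.7 kPa.
σ'_f = 178.7 > σ'_p = 133 kPa, so the stress path crosses the preconsolidation pressure — recompression up to σ'_p, then virgin compression beyond:
S_c = H/(1+e₀)·[C_r·log₁₀(σ'_p/σ'_0) + C_c·log₁₀(σ'_f/σ'_p)]
    = 2.9/2.27 × [0.051×log₁₀(133/104) + 0.37×log₁₀(178.7/133)]
    = 1.2775 × [0.0054477 + 0.047461] = 0.06759 m

S_c ≈ 67.6 mm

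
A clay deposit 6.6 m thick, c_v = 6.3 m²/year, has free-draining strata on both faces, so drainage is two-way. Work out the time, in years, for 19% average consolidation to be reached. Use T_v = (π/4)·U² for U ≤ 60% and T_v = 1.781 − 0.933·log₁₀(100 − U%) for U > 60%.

Drainage path length: H_d = H/2 = 3.3 m (double drainage).
U ≤ 60%: T_v = (π/4)·U² = (π/4)×0.19² = 0.028353.
t = T_v·H_d²/c_v = 0.028353×3.3²/6.3 = 0.04901 years.

t ≈ 0.049 years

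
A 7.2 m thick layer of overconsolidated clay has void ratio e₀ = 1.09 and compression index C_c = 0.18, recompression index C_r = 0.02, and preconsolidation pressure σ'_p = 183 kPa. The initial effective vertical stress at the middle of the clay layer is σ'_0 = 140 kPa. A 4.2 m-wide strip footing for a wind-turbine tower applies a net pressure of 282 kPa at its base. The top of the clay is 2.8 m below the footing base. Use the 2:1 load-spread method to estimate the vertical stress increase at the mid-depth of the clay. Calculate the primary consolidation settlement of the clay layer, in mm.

Mid-depth of clay below the footing base: z = 2.8 + 7.2/2 = 6.4 m.
Stress increase at mid-clay by the 2:1 spreading method:
Δσ = qB/(B+z) = 282×4.2/(4.2+6.4) = 111.74 kPa
Final effective stress: σ'_f = 140 + 111.74 = 251.74 kPa.
σ'_f = 251.74 > σ'_p = 183 kPa, so the stress path crosses the preconsolidation pressure — recompression up to σ'_p, then virgin compression beyond:
S_c = H/(1+e₀)·[C_r·log₁₀(σ'_p/σ'_0) + C_c·log₁₀(σ'_f/σ'_p)]
    = 7.2/2.09 × [0.02×log₁₀(183/140) + 0.18×log₁₀(251.74/183)]
    = 3.445 × [0.0023265 + 0.02493] = 0.0939 m

S_c ≈ 93.9 mm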